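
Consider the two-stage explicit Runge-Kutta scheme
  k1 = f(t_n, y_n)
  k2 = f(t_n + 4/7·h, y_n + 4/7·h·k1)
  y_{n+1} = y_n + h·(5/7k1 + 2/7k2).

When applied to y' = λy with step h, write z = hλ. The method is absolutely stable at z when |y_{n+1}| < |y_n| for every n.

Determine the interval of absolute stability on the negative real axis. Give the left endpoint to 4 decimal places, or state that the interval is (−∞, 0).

Test eqn y'=λy, z=hλ:
  k1=λy_n ⇒ h·k1=z·y_n;  k2=λ(1+4/7z)y_n ⇒ h·k2=z(1+4/7z)y_n
  y_{n+1}/y_n = 1 + 5/7z + 2/7z(1+4/7z) = 1 + z + 8/49z²
  so R(z) = 1 + z + 8/49z².

Need |R(x)|<1, x<0.
x=-0.77: |R|=0.3268
R=1: x+8/49x²=0 ⇒ x=−49/8=-6.1250; min R=1−1/(4·8/49)=-0.5312>−1
Confirm numerically:
  x=-5.417: |R|=0.37384 <1
  x=-4.717: |R|=0.08433 <1
  x=-2.998: |R|=0.53057 <1
  x=-6.655: |R|=1.57586 >1
  x=-6.598: |R|=1.50953 >1
Stable set (-6.1250, 0).

(-6.1250, 0).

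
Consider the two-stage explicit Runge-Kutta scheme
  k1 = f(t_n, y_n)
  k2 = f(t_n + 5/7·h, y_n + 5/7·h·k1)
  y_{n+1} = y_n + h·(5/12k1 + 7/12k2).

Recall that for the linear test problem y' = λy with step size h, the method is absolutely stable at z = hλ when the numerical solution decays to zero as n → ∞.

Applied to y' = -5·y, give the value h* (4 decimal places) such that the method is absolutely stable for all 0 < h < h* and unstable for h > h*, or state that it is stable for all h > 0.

(-2.4000,0); λ=-5 ⇒ h* = (12/5)/5 = 0.4800.

Set f=λy, z=hλ:
  k1=λy_n ⇒ h·k1=z·y_n;  k2=λ(1+5/7z)y_n ⇒ h·k2=z(1+5/7z)y_n
  y_{n+1}/y_n = 1 + 5/12z + 7/12z(1+5/7z) = 1 + z + 5/12z²
  ⇒ R(z) = 1 + z + 5/12z².

Solve |R(x)|<1 on ℝ⁻.
x=-1.17: |R|=0.4004
R=1: x+5/12x²=0 ⇒ x=−12/5=-2.4000; min R=1−1/(4·5/12)=0.4000>−1
Confirm numerically:
  x=-2.194: |R|=0.81168 <1
  x=-1.861: |R|=0.58205 <1
  x=-1.435: |R|=0.42301 <1
  x=-1.083: |R|=0.40570 <1
  x=-2.807: |R|=1.47602 >1
  x=-2.517: |R|=1.12270 >1
Stable set (-2.4000, 0).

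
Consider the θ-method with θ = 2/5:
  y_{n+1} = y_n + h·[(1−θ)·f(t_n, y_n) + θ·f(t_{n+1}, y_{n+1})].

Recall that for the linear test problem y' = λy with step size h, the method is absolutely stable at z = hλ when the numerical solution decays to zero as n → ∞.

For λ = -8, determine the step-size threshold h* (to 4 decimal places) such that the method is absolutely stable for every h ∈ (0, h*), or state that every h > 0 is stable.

(-10.0000,0); λ=-8 ⇒ h* = (10)/8 = 1.2500.

With y'=λy (z=hλ):
  y_{n+1} = y_n + z·[3/5·y_n + 2/5·y_{n+1}] ⇒ (1 − 2/5z)y_{n+1} = (1 + 3/5z)y_n
  so R(z) = (1 + 3/5z)/(1 − 2/5z).

Need |R(x)|<1, x<0.
x=-0.82: |R|=0.3825
R=−1: 1+3/5x = −1+2/5x ⇒ -1/5x=2 ⇒ x=2/(-1/5)=-10.0000
Confirm numerically:
  x=-8.212: |R|=0.91654 <1
  x=-7.575: |R|=0.87965 <1
  x=-6.306: |R|=0.79026 <1
  x=-10.267: |R|=1.01046 >1
  x=-10.246: |R|=1.00965 >1
  x=-10.132: |R|=1.00522 >1
So |R|<1 on (-10.0000, 0).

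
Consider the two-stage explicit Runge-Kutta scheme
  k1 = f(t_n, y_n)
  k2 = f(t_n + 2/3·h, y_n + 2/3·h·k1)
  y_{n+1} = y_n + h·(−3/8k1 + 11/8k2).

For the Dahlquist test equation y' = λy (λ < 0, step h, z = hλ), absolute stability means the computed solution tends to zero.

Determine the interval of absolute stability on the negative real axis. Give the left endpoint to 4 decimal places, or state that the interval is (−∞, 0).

With y'=λy (z=hλ):
  k1=λy_n ⇒ h·k1=z·y_n;  k2=λ(1+2/3z)y_n ⇒ h·k2=z(1+2/3z)y_n
  y_{n+1}/y_n = 1 − 3/8z + 11/8z(1+2/3z) = 1 + z + 11/12z²
  so R(z) = 1 + z + 11/12z².

Solve |R(x)|<1 on ℝ⁻.
x=-0.32: |R|=0.7739
R=1: x+11/12x²=0 ⇒ x=−12/11=-1.0909; min R=1−1/(4·11/12)=0.7273>−1
Confirm numerically:
  x=-1.032: |R|=0.94427 <1
  x=-1.018: |R|=0.93196 <1
  x=-0.762: |R|=0.77026 <1
  x=-1.559: |R|=1.66894 >1
  x=-1.236: |R|=1.16439 >1
  x=-1.184: |R|=1.10103 >1
Interval (-1.0909, 0).

z∈(-1.0909,0).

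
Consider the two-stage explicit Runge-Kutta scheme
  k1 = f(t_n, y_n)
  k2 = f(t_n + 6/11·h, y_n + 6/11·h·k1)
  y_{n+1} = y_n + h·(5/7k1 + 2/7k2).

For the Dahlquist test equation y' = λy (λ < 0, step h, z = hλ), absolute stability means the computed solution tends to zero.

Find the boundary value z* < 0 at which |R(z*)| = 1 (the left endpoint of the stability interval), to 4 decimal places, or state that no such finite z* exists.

left endpoint -6.4167.

With y'=λy (z=hλ):
  k1=λy_n ⇒ h·k1=z·y_n;  k2=λ(1+6/11z)y_n ⇒ h·k2=z(1+6/11z)y_n
  y_{n+1}/y_n = 1 + 5/7z + 2/7z(1+6/11z) = 1 + z + 12/77z²
  ⇒ R(z) = 1 + z + 12/77z².

Boundary: |R(x)|=1, x<0.
x=-0.49: |R|=0.5474
R=1: x+12/77x²=0 ⇒ x=−77/12=-6.4167; min R=1−1/(4·12/77)=-0.6042>−1
Confirm numerically:
  x=-5.437: |R|=0.16990 <1
  x=-5.192: |R|=0.00907 <1
  x=-4.313: |R|=0.41399 <1
  x=-3.525: |R|=0.58854 <1
  x=-6.988: |R|=1.62220 >1
  x=-6.661: |R|=1.25364 >1
Stable set (-6.4167, 0).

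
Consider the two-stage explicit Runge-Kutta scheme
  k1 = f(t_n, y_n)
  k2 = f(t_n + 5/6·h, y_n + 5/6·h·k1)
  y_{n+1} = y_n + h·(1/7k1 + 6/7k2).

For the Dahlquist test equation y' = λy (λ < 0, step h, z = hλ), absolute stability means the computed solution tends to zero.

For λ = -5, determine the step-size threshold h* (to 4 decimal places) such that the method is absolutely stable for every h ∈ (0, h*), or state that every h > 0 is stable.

With y'=λy (z=hλ):
  k1=λy_n ⇒ h·k1=z·y_n;  k2=λ(1+5/6z)y_n ⇒ h·k2=z(1+5/6z)y_n
  y_{n+1}/y_n = 1 + 1/7z + 6/7z(1+5/6z) = 1 + z + 5/7z²
  Hence R(z) = 1 + z + 5/7z².

Boundary: |R(x)|=1, x<0.
x=-1.64: |R|=1.2811
R=1: x+5/7x²=0 ⇒ x=−7/5=-1.4000; min R=1−1/(4·5/7)=0.6500>−1
Confirm numerically:
  x=-1.063: |R|=0.74412 <1
  x=-0.953: |R|=0.69572 <1
  x=-0.762: |R|=0.65275 <1
  x=-1.989: |R|=1.83680 >1
  x=-1.527: |R|=1.13852 >1
Stable set (-1.4000, 0).

(-1.4000,0); λ=-5 ⇒ h* = (7/5)/5 = 0.2800.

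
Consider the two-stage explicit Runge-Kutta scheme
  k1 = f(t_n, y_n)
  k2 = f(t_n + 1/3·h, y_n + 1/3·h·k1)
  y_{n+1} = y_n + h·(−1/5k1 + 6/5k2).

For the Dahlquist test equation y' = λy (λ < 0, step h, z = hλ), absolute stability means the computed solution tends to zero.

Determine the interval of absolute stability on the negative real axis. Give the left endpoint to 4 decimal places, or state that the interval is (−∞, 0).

Set f=λy, z=hλ:
  k1=λy_n ⇒ h·k1=z·y_n;  k2=λ(1+1/3z)y_n ⇒ h·k2=z(1+1/3z)y_n
  y_{n+1}/y_n = 1 − 1/5z + 6/5z(1+1/3z) = 1 + z + 2/5z²
  so R(z) = 1 + z + 2/5z².

Find x<0 with |R(x)|<1.
x=-0.43: |R|=0.6440
R=1: x+2/5x²=0 ⇒ x=−5/2=-2.5000; min R=1−1/(4·2/5)=0.3750>−1
Confirm numerically:
  x=-2.185: |R|=0.72469 <1
  x=-2.170: |R|=0.71356 <1
  x=-2.153: |R|=0.70116 <1
  x=-1.624: |R|=0.43095 <1
  x=-2.901: |R|=1.46532 >1
  x=-2.560: |R|=1.06144 >1
  x=-2.550: |R|=1.05100 >1
Stable set (-2.5000, 0).

(-2.5000, 0).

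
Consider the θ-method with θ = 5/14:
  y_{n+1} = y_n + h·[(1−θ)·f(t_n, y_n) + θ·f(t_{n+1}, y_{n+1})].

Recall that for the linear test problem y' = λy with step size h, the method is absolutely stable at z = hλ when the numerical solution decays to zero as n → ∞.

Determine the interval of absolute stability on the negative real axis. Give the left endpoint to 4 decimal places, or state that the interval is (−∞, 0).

Test eqn y'=λy, z=hλ:
  y_{n+1} = y_n + z·[9/14·y_n + 5/14·y_{n+1}] ⇒ (1 − 5/14z)y_{n+1} = (1 + 9/14z)y_n
  Hence R(z) = (1 + 9/14z)/(1 − 5/14z).

Boundary: |R(x)|=1, x<0.
x=-0.82: |R|=0.3657
R=−1: 1+9/14x = −1+5/14x ⇒ -2/7x=2 ⇒ x=2/(-2/7)=-7.0000
Confirm numerically:
  x=-5.206: |R|=0.82073 <1
  x=-4.251: |R|=0.68810 <1
  x=-4.177: |R|=0.67631 <1
  x=-7.536: |R|=1.04149 >1
  x=-7.420: |R|=1.03288 >1
So |R|<1 on (-7.0000, 0).

z∈(-7.0000,0).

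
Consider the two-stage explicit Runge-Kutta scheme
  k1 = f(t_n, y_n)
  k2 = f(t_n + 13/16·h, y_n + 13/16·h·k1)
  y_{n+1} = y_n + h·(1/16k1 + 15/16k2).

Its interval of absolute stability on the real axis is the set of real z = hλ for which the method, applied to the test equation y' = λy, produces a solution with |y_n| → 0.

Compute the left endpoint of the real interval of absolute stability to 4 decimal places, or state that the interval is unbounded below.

z* = -1.3128.

With y'=λy (z=hλ):
  k1=λy_n ⇒ h·k1=z·y_n;  k2=λ(1+13/16z)y_n ⇒ h·k2=z(1+13/16z)y_n
  y_{n+1}/y_n = 1 + 1/16z + 15/16z(1+13/16z) = 1 + z + 195/256z²
  so R(z) = 1 + z + 195/256z².

Find x<0 with |R(x)|<1.
x=-0.5: |R|=0.6904
R=1: x+195/256x²=0 ⇒ x=−256/195=-1.3128; min R=1−1/(4·195/256)=0.6718>−1
Confirm numerically:
  x=-1.211: |R|=0.90608 <1
  x=-1.104: |R|=0.82440 <1
  x=-0.603: |R|=0.67397 <1
  x=-1.910: |R|=1.86883 >1
  x=-1.848: |R|=1.75335 >1
  x=-1.561: |R|=1.29510 >1
Interval (-1.3128, 0).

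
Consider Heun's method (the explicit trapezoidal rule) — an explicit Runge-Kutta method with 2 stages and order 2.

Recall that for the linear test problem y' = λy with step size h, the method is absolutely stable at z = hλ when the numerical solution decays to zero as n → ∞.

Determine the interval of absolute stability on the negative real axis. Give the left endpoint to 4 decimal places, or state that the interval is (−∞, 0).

z∈(-2.0000,0).

Set f=λy, z=hλ:
  order 2, 2-stage ⇒ R(z)=1+z+z^2/2
  (e.g. R(-0.35)=0.71125, |R|=0.71125)

Find x<0 with |R(x)|<1.
x=-0.35: |R|=0.7113
|R(-2.12)|=1.1272 |R(-1.59)|=0.6741 |R(-1.36)|=0.5648
Bisect:
  x_lo=-2.8358 |R|=2.1851  x_hi=-0.3045 |R|=0.7418
  mid=-1.57019 |R|=0.66256 →hi
  mid=-2.20301 |R|=1.22362 →lo
  mid=-1.88660 |R|=0.89303 →hi
  mid=-2.04481 |R|=1.04581 →lo
  mid=-1.96570 |R|=0.96629 →hi
  mid=-2.00526 |R|=1.00527 →lo
  mid=-1.98548 |R|=0.98559 →hi
  mid=-1.99537 |R|=0.99538 →hi
  mid=-2.00031 |R|=1.00031 →lo
  ...
  [-2.00000,-1.99985] ⇒ x*=-2.0000
Stable set (-2.0000, 0).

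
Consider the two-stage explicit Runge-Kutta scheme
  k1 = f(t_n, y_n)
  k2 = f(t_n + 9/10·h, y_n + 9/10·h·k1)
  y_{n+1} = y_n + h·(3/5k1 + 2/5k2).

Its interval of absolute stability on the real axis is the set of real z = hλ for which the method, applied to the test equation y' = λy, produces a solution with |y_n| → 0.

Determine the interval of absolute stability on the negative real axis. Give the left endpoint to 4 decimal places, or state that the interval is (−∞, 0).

On y'=λy, z=hλ:
  k1=λy_n ⇒ h·k1=z·y_n;  k2=λ(1+9/10z)y_n ⇒ h·k2=z(1+9/10z)y_n
  y_{n+1}/y_n = 1 + 3/5z + 2/5z(1+9/10z) = 1 + z + 9/25z²
  R(z) = 1 + z + 9/25z².

Solve |R(x)|<1 on ℝ⁻.
x=-0.46: |R|=0.6162
R=1: x+9/25x²=0 ⇒ x=−25/9=-2.7778; min R=1−1/(4·9/25)=0.3056>−1
Confirm numerically:
  x=-2.138: |R|=0.50758 <1
  x=-2.125: |R|=0.50063 <1
  x=-2.010: |R|=0.44444 <1
  x=-1.299: |R|=0.30846 <1
  x=-3.336: |R|=1.67040 >1
  x=-3.268: |R|=1.57674 >1
  x=-3.019: |R|=1.26217 >1
Interval (-2.7778, 0).

z∈(-2.7778,0).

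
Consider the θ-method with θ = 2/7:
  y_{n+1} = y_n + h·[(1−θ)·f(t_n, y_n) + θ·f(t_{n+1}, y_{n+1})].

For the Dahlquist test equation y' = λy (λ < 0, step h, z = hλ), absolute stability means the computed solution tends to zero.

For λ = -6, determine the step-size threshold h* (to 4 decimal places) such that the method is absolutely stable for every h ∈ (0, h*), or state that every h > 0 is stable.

(-4.6667,0); λ=-6 ⇒ h* = (14/3)/6 = 0.7778.

On y'=λy, z=hλ:
  y_{n+1} = y_n + z·[5/7·y_n + 2/7·y_{n+1}] ⇒ (1 − 2/7z)y_{n+1} = (1 + 5/7z)y_n
  ⇒ R(z) = (1 + 5/7z)/(1 − 2/7z).

Boundary: |R(x)|=1, x<0.
x=-1.55: |R|=0.0743
R=−1: 1+5/7x = −1+2/7x ⇒ -3/7x=2 ⇒ x=2/(-3/7)=-4.6667
Confirm numerically:
  x=-3.675: |R|=0.79268 <1
  x=-3.108: |R|=0.64619 <1
  x=-3.080: |R|=0.63830 <1
  x=-5.250: |R|=1.10000 >1
  x=-5.195: |R|=1.09114 >1
  x=-5.029: |R|=1.06372 >1
Stable set (-4.6667, 0).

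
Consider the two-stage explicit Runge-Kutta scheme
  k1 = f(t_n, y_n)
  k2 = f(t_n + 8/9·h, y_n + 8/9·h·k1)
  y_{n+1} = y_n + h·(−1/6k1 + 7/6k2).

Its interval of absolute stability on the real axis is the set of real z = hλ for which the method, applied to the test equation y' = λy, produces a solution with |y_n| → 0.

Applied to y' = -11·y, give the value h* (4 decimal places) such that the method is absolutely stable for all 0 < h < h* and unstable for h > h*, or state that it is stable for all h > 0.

(-0.9643,0); λ=-11 ⇒ h* = (27/28)/11 = 0.0877.

Set f=λy, z=hλ:
  k1=λy_n ⇒ h·k1=z·y_n;  k2=λ(1+8/9z)y_n ⇒ h·k2=z(1+8/9z)y_n
  y_{n+1}/y_n = 1 − 1/6z + 7/6z(1+8/9z) = 1 + z + 28/27z²
  so R(z) = 1 + z + 28/27z².

Need |R(x)|<1, x<0.
x=-0.87: |R|=0.9149
R=1: x+28/27x²=0 ⇒ x=−27/28=-0.9643; min R=1−1/(4·28/27)=0.7589>−1
Confirm numerically:
  x=-0.922: |R|=0.95957 <1
  x=-0.795: |R|=0.86043 <1
  x=-0.780: |R|=0.85093 <1
  x=-0.553: |R|=0.76414 <1
  x=-1.221: |R|=1.32506 >1
  x=-1.030: |R|=1.07019 >1
  x=-1.023: |R|=1.06229 >1
So |R|<1 on (-0.9643, 0).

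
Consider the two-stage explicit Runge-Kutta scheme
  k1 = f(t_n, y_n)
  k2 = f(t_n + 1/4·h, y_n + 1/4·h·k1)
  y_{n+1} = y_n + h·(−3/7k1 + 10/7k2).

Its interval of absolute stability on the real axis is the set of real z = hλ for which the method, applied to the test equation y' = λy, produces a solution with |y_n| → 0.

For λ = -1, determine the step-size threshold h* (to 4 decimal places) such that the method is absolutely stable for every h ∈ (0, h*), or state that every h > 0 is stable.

Test eqn y'=λy, z=hλ:
  k1=λy_n ⇒ h·k1=z·y_n;  k2=λ(1+1/4z)y_n ⇒ h·k2=z(1+1/4z)y_n
  y_{n+1}/y_n = 1 − 3/7z + 10/7z(1+1/4z) = 1 + z + 5/14z²
  Hence R(z) = 1 + z + 5/14z².

Find x<0 with |R(x)|<1.
x=-0.53: |R|=0.5703
R=1: x+5/14x²=0 ⇒ x=−14/5=-2.8000; min R=1−1/(4·5/14)=0.3000>−1
Confirm numerically:
  x=-2.281: |R|=0.57720 <1
  x=-1.495: |R|=0.30322 <1
  x=-1.378: |R|=0.30017 <1
  x=-3.390: |R|=1.71432 >1
  x=-3.345: |R|=1.65108 >1
So |R|<1 on (-2.8000, 0).

(-2.8000,0); λ=-1 ⇒ h* = (14/5)/1 = 2.8000.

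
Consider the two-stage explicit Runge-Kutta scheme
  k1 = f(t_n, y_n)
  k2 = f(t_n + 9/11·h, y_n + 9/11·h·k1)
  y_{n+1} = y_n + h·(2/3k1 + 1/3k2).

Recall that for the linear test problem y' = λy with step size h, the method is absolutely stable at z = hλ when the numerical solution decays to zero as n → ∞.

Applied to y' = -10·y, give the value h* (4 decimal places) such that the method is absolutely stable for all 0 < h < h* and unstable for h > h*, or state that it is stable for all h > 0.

(-3.6667,0); λ=-10 ⇒ h* = (11/3)/10 = 0.3667.

On y'=λy, z=hλ:
  k1=λy_n ⇒ h·k1=z·y_n;  k2=λ(1+9/11z)y_n ⇒ h·k2=z(1+9/11z)y_n
  y_{n+1}/y_n = 1 + 2/3z + 1/3z(1+9/11z) = 1 + z + 3/11z²
  Hence R(z) = 1 + z + 3/11z².

Find x<0 with |R(x)|<1.
x=-1.4: |R|=0.1345
R=1: x+3/11x²=0 ⇒ x=−11/3=-3.6667; min R=1−1/(4·3/11)=0.0833>−1
Confirm numerically:
  x=-3.332: |R|=0.69588 <1
  x=-3.309: |R|=0.67722 <1
  x=-2.570: |R|=0.23134 <1
  x=-4.195: |R|=1.60446 >1
  x=-4.107: |R|=1.49321 >1
Interval (-3.6667, 0).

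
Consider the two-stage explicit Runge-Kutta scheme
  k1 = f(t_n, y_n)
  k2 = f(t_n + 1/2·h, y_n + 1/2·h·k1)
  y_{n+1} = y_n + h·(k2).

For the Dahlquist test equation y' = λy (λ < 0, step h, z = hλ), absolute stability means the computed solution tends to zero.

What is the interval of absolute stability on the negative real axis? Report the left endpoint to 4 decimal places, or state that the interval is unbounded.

With y'=λy (z=hλ):
  k1=λy_n ⇒ h·k1=z·y_n;  k2=λ(1+1/2z)y_n ⇒ h·k2=z(1+1/2z)y_n
  y_{n+1}/y_n = 1 + z(1+1/2z) = 1 + z + 1/2z²
  ⇒ R(z) = 1 + z + 1/2z².

Need |R(x)|<1, x<0.
x=-1.67: |R|=0.7244
R=1: x+1/2x²=0 ⇒ x=−2=-2.0000; min R=1−1/(4·1/2)=0.5000>−1
Confirm numerically:
  x=-1.911: |R|=0.91496 <1
  x=-1.709: |R|=0.75134 <1
  x=-1.104: |R|=0.50541 <1
  x=-0.948: |R|=0.50135 <1
  x=-2.592: |R|=1.76723 >1
  x=-2.344: |R|=1.40317 >1
  x=-2.093: |R|=1.09732 >1
So |R|<1 on (-2.0000, 0).

(-2.0000, 0).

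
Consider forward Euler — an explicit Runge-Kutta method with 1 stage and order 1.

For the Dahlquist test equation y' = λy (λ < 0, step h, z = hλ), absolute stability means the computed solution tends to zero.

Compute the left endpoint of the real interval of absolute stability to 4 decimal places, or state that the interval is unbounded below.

Test eqn y'=λy, z=hλ:
  order 1, 1-stage ⇒ R(z)=1+z
  (e.g. R(-0.91)=0.09000, |R|=0.09000)

Find x<0 with |R(x)|<1.
x=-0.91: |R|=0.0900
|R(-1.8)|=0.8000 |R(-1.45)|=0.4500 |R(-0.81)|=0.1900
Bisect:
  x_lo=-2.7782 |R|=1.7782  x_hi=-0.1828 |R|=0.8172
  mid=-1.48047 |R|=0.48047 →hi
  mid=-2.12931 |R|=1.12931 →lo
  mid=-1.80489 |R|=0.80489 →hi
  mid=-1.96710 |R|=0.96710 →hi
  mid=-2.04821 |R|=1.04821 →lo
  mid=-2.00766 |R|=1.00766 →lo
  mid=-1.98738 |R|=0.98738 →hi
  mid=-1.99752 |R|=0.99752 →hi
  ...
  [-2.00005,-1.99989] ⇒ x*=-2.0000
Interval (-2.0000, 0).

left endpoint -2.0000.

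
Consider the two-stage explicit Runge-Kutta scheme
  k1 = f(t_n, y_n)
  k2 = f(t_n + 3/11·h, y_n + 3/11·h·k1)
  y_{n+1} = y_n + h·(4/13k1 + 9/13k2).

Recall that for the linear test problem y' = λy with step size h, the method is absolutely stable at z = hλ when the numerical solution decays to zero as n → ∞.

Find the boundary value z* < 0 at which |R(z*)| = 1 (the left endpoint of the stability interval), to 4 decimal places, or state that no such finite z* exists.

left endpoint -5.2963.

Set f=λy, z=hλ:
  k1=λy_n ⇒ h·k1=z·y_n;  k2=λ(1+3/11z)y_n ⇒ h·k2=z(1+3/11z)y_n
  y_{n+1}/y_n = 1 + 4/13z + 9/13z(1+3/11z) = 1 + z + 27/143z²
  Hence R(z) = 1 + z + 27/143z².

Need |R(x)|<1, x<0.
x=-0.76: |R|=0.3491
R=1: x+27/143x²=0 ⇒ x=−143/27=-5.2963; min R=1−1/(4·27/143)=-0.3241>−1
Confirm numerically:
  x=-4.524: |R|=0.34032 <1
  x=-3.035: |R|=0.29582 <1
  x=-2.786: |R|=0.32049 <1
  x=-2.392: |R|=0.31169 <1
  x=-5.530: |R|=1.24402 >1
  x=-5.436: |R|=1.14339 >1
  x=-5.431: |R|=1.13813 >1
So |R|<1 on (-5.2963, 0).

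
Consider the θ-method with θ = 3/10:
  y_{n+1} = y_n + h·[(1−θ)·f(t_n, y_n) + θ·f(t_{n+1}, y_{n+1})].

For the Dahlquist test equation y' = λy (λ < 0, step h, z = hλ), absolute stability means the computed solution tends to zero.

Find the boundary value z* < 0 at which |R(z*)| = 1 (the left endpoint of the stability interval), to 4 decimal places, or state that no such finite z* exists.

Test eqn y'=λy, z=hλ:
  y_{n+1} = y_n + z·[7/10·y_n + 3/10·y_{n+1}] ⇒ (1 − 3/10z)y_{n+1} = (1 + 7/10z)y_n
  so R(z) = (1 + 7/10z)/(1 − 3/10z).

Need |R(x)|<1, x<0.
x=-0.57: |R|=0.5132
R=−1: 1+7/10x = −1+3/10x ⇒ -2/5x=2 ⇒ x=2/(-2/5)=-5.0000
Confirm numerically:
  x=-4.647: |R|=0.94102 <1
  x=-4.451: |R|=0.90596 <1
  x=-2.370: |R|=0.38515 <1
  x=-2.074: |R|=0.27851 <1
  x=-5.250: |R|=1.03883 >1
  x=-5.042: |R|=1.00669 >1
Stable set (-5.0000, 0).

z* = -5.0000.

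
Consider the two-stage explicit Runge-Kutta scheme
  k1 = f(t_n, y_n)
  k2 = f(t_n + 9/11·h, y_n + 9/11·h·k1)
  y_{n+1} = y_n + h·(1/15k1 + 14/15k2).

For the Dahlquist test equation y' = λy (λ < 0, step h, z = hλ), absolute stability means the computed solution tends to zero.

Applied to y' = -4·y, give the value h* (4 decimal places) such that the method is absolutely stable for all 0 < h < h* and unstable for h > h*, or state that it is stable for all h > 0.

(-1.3095,0); λ=-4 ⇒ h* = (55/42)/4 = 0.3274.

Test eqn y'=λy, z=hλ:
  k1=λy_n ⇒ h·k1=z·y_n;  k2=λ(1+9/11z)y_n ⇒ h·k2=z(1+9/11z)y_n
  y_{n+1}/y_n = 1 + 1/15z + 14/15z(1+9/11z) = 1 + z + 42/55z²
  ⇒ R(z) = 1 + z + 42/55z².

Boundary: |R(x)|=1, x<0.
x=-0.37: |R|=0.7345
R=1: x+42/55x²=0 ⇒ x=−55/42=-1.3095; min R=1−1/(4·42/55)=0.6726>−1
Confirm numerically:
  x=-1.191: |R|=0.89220 <1
  x=-0.934: |R|=0.73216 <1
  x=-0.767: |R|=0.68224 <1
  x=-1.670: |R|=1.45971 >1
  x=-1.614: |R|=1.37527 >1
Stable set (-1.3095, 0).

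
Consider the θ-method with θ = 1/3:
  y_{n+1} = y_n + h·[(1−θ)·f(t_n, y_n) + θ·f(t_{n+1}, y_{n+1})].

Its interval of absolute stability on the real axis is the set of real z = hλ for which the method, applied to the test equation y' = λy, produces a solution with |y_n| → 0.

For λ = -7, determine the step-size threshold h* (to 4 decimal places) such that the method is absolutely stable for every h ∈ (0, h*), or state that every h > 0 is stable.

(-6.0000,0); λ=-7 ⇒ h* = (6)/7 = 0.8571.

Set f=λy, z=hλ:
  y_{n+1} = y_n + z·[2/3·y_n + 1/3·y_{n+1}] ⇒ (1 − 1/3z)y_{n+1} = (1 + 2/3z)y_n
  Hence R(z) = (1 + 2/3z)/(1 − 1/3z).

Boundary: |R(x)|=1, x<0.
x=-1.62: |R|=0.0519
R=−1: 1+2/3x = −1+1/3x ⇒ -1/3x=2 ⇒ x=2/(-1/3)=-6.0000
Confirm numerically:
  x=-3.981: |R|=0.71079 <1
  x=-3.243: |R|=0.55839 <1
  x=-2.939: |R|=0.48459 <1
  x=-6.344: |R|=1.03682 >1
  x=-6.095: |R|=1.01045 >1
So |R|<1 on (-6.0000, 0).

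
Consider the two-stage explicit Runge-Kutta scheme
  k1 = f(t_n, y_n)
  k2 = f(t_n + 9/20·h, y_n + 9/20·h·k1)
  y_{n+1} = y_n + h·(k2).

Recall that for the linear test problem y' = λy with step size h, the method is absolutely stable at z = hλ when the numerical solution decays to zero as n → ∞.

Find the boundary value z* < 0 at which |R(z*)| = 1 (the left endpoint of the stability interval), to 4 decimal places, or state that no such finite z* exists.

z* = -2.2222.

Test eqn y'=λy, z=hλ:
  k1=λy_n ⇒ h·k1=z·y_n;  k2=λ(1+9/20z)y_n ⇒ h·k2=z(1+9/20z)y_n
  y_{n+1}/y_n = 1 + z(1+9/20z) = 1 + z + 9/20z²
  ⇒ R(z) = 1 + z + 9/20z².

Need |R(x)|<1, x<0.
x=-1.66: |R|=0.5800
R=1: x+9/20x²=0 ⇒ x=−20/9=-2.2222; min R=1−1/(4·9/20)=0.4444>−1
Confirm numerically:
  x=-2.163: |R|=0.94236 <1
  x=-1.472: |R|=0.50305 <1
  x=-1.043: |R|=0.44653 <1
  x=-0.985: |R|=0.45160 <1
  x=-2.727: |R|=1.61944 >1
  x=-2.707: |R|=1.59053 >1
  x=-2.359: |R|=1.14520 >1
So |R|<1 on (-2.2222, 0).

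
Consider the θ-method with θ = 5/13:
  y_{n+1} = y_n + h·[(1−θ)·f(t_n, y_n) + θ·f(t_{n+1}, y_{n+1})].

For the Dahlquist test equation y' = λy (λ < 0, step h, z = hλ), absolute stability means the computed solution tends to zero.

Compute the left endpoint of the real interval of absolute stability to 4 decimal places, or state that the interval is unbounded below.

z* = -8.6667.

Set f=λy, z=hλ:
  y_{n+1} = y_n + z·[8/13·y_n + 5/13·y_{n+1}] ⇒ (1 − 5/13z)y_{n+1} = (1 + 8/13z)y_n
  ⇒ R(z) = (1 + 8/13z)/(1 − 5/13z).

Need |R(x)|<1, x<0.
x=-1.15: |R|=0.2027
R=−1: 1+8/13x = −1+5/13x ⇒ -3/13x=2 ⇒ x=2/(-3/13)=-8.6667
Confirm numerically:
  x=-8.184: |R|=0.97315 <1
  x=-4.823: |R|=0.68932 <1
  x=-4.813: |R|=0.68809 <1
  x=-4.559: |R|=0.65573 <1
  x=-8.938: |R|=1.01411 >1
  x=-8.727: |R|=1.00320 >1
  x=-8.703: |R|=1.00193 >1
So |R|<1 on (-8.6667, 0).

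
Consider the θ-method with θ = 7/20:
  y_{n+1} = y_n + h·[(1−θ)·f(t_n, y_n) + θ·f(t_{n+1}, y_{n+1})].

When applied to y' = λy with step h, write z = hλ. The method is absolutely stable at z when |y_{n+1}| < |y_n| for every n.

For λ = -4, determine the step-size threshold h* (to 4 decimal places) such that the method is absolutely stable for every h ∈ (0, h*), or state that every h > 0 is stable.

(-6.6667,0); λ=-4 ⇒ h* = (20/3)/4 = 1.6667.

Set f=λy, z=hλ:
  y_{n+1} = y_n + z·[13/20·y_n + 7/20·y_{n+1}] ⇒ (1 − 7/20z)y_{n+1} = (1 + 13/20z)y_n
  so R(z) = (1 + 13/20z)/(1 − 7/20z).

Need |R(x)|<1, x<0.
x=-0.87: |R|=0.3331
R=−1: 1+13/20x = −1+7/20x ⇒ -3/10x=2 ⇒ x=2/(-3/10)=-6.6667
Confirm numerically:
  x=-5.870: |R|=0.92175 <1
  x=-5.701: |R|=0.90328 <1
  x=-4.056: |R|=0.67631 <1
  x=-7.016: |R|=1.03033 >1
  x=-7.009: |R|=1.02974 >1
  x=-6.832: |R|=1.01463 >1
Interval (-6.6667, 0).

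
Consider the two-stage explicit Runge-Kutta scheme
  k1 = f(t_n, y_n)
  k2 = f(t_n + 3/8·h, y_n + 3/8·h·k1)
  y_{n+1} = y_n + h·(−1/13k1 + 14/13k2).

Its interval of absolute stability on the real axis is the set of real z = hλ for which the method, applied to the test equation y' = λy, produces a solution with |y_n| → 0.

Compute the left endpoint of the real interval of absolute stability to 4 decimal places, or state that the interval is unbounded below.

Test eqn y'=λy, z=hλ:
  k1=λy_n ⇒ h·k1=z·y_n;  k2=λ(1+3/8z)y_n ⇒ h·k2=z(1+3/8z)y_n
  y_{n+1}/y_n = 1 − 1/13z + 14/13z(1+3/8z) = 1 + z + 21/52z²
  R(z) = 1 + z + 21/52z².

Boundary: |R(x)|=1, x<0.
x=-1.73: |R|=0.4787
R=1: x+21/52x²=0 ⇒ x=−52/21=-2.4762; min R=1−1/(4·21/52)=0.3810>−1
Confirm numerically:
  x=-1.521: |R|=0.41327 <1
  x=-1.275: |R|=0.38150 <1
  x=-1.262: |R|=0.38118 <1
  x=-2.876: |R|=1.46436 >1
  x=-2.850: |R|=1.43024 >1
Stable set (-2.4762, 0).

left endpoint -2.4762.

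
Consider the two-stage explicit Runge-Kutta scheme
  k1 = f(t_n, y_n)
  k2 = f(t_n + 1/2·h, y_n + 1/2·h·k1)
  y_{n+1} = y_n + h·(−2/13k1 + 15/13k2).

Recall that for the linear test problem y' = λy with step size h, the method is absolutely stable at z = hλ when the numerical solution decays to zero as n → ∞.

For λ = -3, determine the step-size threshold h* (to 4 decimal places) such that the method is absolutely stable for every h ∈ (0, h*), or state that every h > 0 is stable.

With y'=λy (z=hλ):
  k1=λy_n ⇒ h·k1=z·y_n;  k2=λ(1+1/2z)y_n ⇒ h·k2=z(1+1/2z)y_n
  y_{n+1}/y_n = 1 − 2/13z + 15/13z(1+1/2z) = 1 + z + 15/26z²
  Hence R(z) = 1 + z + 15/26z².

Solve |R(x)|<1 on ℝ⁻.
x=-0.51: |R|=0.6401
R=1: x+15/26x²=0 ⇒ x=−26/15=-1.7333; min R=1−1/(4·15/26)=0.5667>−1
Confirm numerically:
  x=-1.513: |R|=0.80767 <1
  x=-1.398: |R|=0.72954 <1
  x=-1.387: |R|=0.72287 <1
  x=-1.018: |R|=0.57988 <1
  x=-2.289: |R|=1.73380 >1
  x=-2.224: |R|=1.62956 >1
  x=-1.910: |R|=1.19467 >1
Interval (-1.7333, 0).

(-1.7333,0); λ=-3 ⇒ h* = (26/15)/3 = 0.5778.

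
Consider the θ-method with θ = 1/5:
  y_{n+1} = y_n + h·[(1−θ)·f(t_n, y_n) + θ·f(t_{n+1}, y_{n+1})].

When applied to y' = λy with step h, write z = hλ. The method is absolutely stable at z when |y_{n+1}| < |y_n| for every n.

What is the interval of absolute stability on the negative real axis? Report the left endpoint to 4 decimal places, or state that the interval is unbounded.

(-3.3333, 0).

Test eqn y'=λy, z=hλ:
  y_{n+1} = y_n + z·[4/5·y_n + 1/5·y_{n+1}] ⇒ (1 − 1/5z)y_{n+1} = (1 + 4/5z)y_n
  Hence R(z) = (1 + 4/5z)/(1 − 1/5z).

Boundary: |R(x)|=1, x<0.
x=-1.49: |R|=0.1479
R=−1: 1+4/5x = −1+1/5x ⇒ -3/5x=2 ⇒ x=2/(-3/5)=-3.3333
Confirm numerically:
  x=-2.866: |R|=0.82176 <1
  x=-2.386: |R|=0.61522 <1
  x=-1.889: |R|=0.37103 <1
  x=-3.933: |R|=1.20139 >1
  x=-3.678: |R|=1.11915 >1
  x=-3.540: |R|=1.07260 >1
Interval (-3.3333, 0).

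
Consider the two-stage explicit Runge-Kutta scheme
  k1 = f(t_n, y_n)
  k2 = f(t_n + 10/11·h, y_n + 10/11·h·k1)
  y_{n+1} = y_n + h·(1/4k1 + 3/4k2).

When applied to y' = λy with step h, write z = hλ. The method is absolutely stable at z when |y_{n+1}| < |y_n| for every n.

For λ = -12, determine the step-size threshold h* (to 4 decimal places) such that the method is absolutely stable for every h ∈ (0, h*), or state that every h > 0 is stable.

(-1.4667,0); λ=-12 ⇒ h* = (22/15)/12 = 0.1222.

On y'=λy, z=hλ:
  k1=λy_n ⇒ h·k1=z·y_n;  k2=λ(1+10/11z)y_n ⇒ h·k2=z(1+10/11z)y_n
  y_{n+1}/y_n = 1 + 1/4z + 3/4z(1+10/11z) = 1 + z + 15/22z²
  ⇒ R(z) = 1 + z + 15/22z².

Find x<0 with |R(x)|<1.
x=-1.57: |R|=1.1106
R=1: x+15/22x²=0 ⇒ x=−22/15=-1.4667; min R=1−1/(4·15/22)=0.6333>−1
Confirm numerically:
  x=-1.286: |R|=0.84159 <1
  x=-1.040: |R|=0.69745 <1
  x=-0.958: |R|=0.66775 <1
  x=-1.986: |R|=1.70322 >1
  x=-1.757: |R|=1.34781 >1
Interval (-1.4667, 0).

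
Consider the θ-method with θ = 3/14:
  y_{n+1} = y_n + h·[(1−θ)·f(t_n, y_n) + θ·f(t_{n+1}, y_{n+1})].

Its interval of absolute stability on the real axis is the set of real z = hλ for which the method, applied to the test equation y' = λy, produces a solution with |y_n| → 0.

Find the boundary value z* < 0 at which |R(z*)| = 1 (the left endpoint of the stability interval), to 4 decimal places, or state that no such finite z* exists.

On y'=λy, z=hλ:
  y_{n+1} = y_n + z·[11/14·y_n + 3/14·y_{n+1}] ⇒ (1 − 3/14z)y_{n+1} = (1 + 11/14z)y_n
  R(z) = (1 + 11/14z)/(1 − 3/14z).

Need |R(x)|<1, x<0.
x=-0.77: |R|=0.3391
R=−1: 1+11/14x = −1+3/14x ⇒ -4/7x=2 ⇒ x=2/(-4/7)=-3.5000
Confirm numerically:
  x=-2.939: |R|=0.80330 <1
  x=-2.179: |R|=0.48542 <1
  x=-1.610: |R|=0.19703 <1
  x=-3.987: |R|=1.15007 >1
  x=-3.588: |R|=1.02843 >1
  x=-3.543: |R|=1.01397 >1
So |R|<1 on (-3.5000, 0).

z* = -3.5000.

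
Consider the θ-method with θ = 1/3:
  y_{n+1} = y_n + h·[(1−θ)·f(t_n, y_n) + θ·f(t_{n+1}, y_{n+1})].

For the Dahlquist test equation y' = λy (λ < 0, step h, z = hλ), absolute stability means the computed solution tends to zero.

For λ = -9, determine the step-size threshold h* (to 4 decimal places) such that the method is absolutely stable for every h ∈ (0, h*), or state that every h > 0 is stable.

(-6.0000,0); λ=-9 ⇒ h* = (6)/9 = 0.6667.

With y'=λy (z=hλ):
  y_{n+1} = y_n + z·[2/3·y_n + 1/3·y_{n+1}] ⇒ (1 − 1/3z)y_{n+1} = (1 + 2/3z)y_n
  ⇒ R(z) = (1 + 2/3z)/(1 − 1/3z).

Boundary: |R(x)|=1, x<0.
x=-0.36: |R|=0.6786
R=−1: 1+2/3x = −1+1/3x ⇒ -1/3x=2 ⇒ x=2/(-1/3)=-6.0000
Confirm numerically:
  x=-3.901: |R|=0.69584 <1
  x=-2.857: |R|=0.46338 <1
  x=-2.522: |R|=0.37016 <1
  x=-6.338: |R|=1.03620 >1
  x=-6.107: |R|=1.01175 >1
  x=-6.046: |R|=1.00509 >1
Interval (-6.0000, 0).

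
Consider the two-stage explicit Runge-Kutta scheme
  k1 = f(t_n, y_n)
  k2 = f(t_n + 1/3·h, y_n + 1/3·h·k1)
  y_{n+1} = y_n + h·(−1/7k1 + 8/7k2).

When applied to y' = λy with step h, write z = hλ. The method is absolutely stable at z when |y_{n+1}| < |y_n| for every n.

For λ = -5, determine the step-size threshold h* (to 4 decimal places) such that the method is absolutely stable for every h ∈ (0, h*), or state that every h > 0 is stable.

Set f=λy, z=hλ:
  k1=λy_n ⇒ h·k1=z·y_n;  k2=λ(1+1/3z)y_n ⇒ h·k2=z(1+1/3z)y_n
  y_{n+1}/y_n = 1 − 1/7z + 8/7z(1+1/3z) = 1 + z + 8/21z²
  ⇒ R(z) = 1 + z + 8/21z².

Find x<0 with |R(x)|<1.
x=-1.71: |R|=0.4039
R=1: x+8/21x²=0 ⇒ x=−21/8=-2.6250; min R=1−1/(4·8/21)=0.3438>−1
Confirm numerically:
  x=-2.066: |R|=0.56004 <1
  x=-1.825: |R|=0.44381 <1
  x=-1.805: |R|=0.43615 <1
  x=-1.079: |R|=0.36452 <1
  x=-3.015: |R|=1.44794 >1
  x=-2.957: |R|=1.37399 >1
Interval (-2.6250, 0).

(-2.6250,0); λ=-5 ⇒ h* = (21/8)/5 = 0.5250.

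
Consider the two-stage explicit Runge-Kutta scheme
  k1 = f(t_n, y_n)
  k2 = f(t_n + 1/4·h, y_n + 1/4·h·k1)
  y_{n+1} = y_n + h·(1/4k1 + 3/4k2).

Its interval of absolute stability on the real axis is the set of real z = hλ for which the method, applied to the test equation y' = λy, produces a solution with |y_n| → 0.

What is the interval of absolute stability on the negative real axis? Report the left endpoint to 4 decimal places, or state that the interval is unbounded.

z∈(-5.3333,0).

On y'=λy, z=hλ:
  k1=λy_n ⇒ h·k1=z·y_n;  k2=λ(1+1/4z)y_n ⇒ h·k2=z(1+1/4z)y_n
  y_{n+1}/y_n = 1 + 1/4z + 3/4z(1+1/4z) = 1 + z + 3/16z²
  ⇒ R(z) = 1 + z + 3/16z².

Need |R(x)|<1, x<0.
x=-0.5: |R|=0.5469
R=1: x+3/16x²=0 ⇒ x=−16/3=-5.3333; min R=1−1/(4·3/16)=-0.3333>−1
Confirm numerically:
  x=-4.953: |R|=0.64679 <1
  x=-3.065: |R|=0.30358 <1
  x=-2.164: |R|=0.28596 <1
  x=-5.764: |R|=1.46544 >1
  x=-5.572: |R|=1.24935 >1
Interval (-5.3333, 0).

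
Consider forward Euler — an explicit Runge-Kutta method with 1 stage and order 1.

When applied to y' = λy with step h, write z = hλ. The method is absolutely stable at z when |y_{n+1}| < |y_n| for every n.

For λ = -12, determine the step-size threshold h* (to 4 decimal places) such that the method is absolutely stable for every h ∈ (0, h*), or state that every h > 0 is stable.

(-2.0000,0); λ=-12 ⇒ h* = 0.1667.

Set f=λy, z=hλ:
  order 1, 1-stage ⇒ R(z)=1+z
  (e.g. R(-0.9)=0.10000, |R|=0.10000)

Boundary: |R(x)|=1, x<0.
x=-0.9: |R|=0.1000
|R(-1.22)|=0.2200 |R(-0.8)|=0.2000 |R(-0.52)|=0.4800
Bisect:
  x_lo=-2.4926 |R|=1.4926  x_hi=-0.2202 |R|=0.7798
  mid=-1.35640 |R|=0.35640 →hi
  mid=-1.92452 |R|=0.92452 →hi
  mid=-2.20858 |R|=1.20858 →lo
  mid=-2.06655 |R|=1.06655 →lo
  mid=-1.99553 |R|=0.99553 →hi
  mid=-2.03104 |R|=1.03104 →lo
  mid=-2.01329 |R|=1.01329 →lo
  mid=-2.00441 |R|=1.00441 →lo
  mid=-1.99997 |R|=0.99997 →hi
  mid=-2.00219 |R|=1.00219 →lo
  ...
  [-2.00011,-1.99997] ⇒ x*=-2.0000
Interval (-2.0000, 0).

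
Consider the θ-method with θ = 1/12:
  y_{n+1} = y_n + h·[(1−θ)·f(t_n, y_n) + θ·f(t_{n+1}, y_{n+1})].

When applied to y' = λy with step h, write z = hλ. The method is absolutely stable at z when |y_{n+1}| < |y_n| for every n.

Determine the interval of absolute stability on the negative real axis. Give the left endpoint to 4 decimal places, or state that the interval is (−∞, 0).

(-2.4000, 0).

Test eqn y'=λy, z=hλ:
  y_{n+1} = y_n + z·[11/12·y_n + 1/12·y_{n+1}] ⇒ (1 − 1/12z)y_{n+1} = (1 + 11/12z)y_n
  ⇒ R(z) = (1 + 11/12z)/(1 − 1/12z).

Find x<0 with |R(x)|<1.
x=-0.73: |R|=0.3119
R=−1: 1+11/12x = −1+1/12x ⇒ -5/6x=2 ⇒ x=2/(-5/6)=-2.4000
Confirm numerically:
  x=-1.563: |R|=0.38288 <1
  x=-1.471: |R|=0.31037 <1
  x=-1.221: |R|=0.10824 <1
  x=-2.921: |R|=1.34917 >1
  x=-2.713: |R|=1.21274 >1
  x=-2.512: |R|=1.07718 >1
Interval (-2.4000, 0).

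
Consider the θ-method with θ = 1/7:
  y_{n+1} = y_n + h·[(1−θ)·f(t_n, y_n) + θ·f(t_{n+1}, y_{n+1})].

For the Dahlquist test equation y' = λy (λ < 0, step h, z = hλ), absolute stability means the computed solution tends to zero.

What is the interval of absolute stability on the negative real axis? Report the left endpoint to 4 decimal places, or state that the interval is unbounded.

With y'=λy (z=hλ):
  y_{n+1} = y_n + z·[6/7·y_n + 1/7·y_{n+1}] ⇒ (1 − 1/7z)y_{n+1} = (1 + 6/7z)y_n
  ⇒ R(z) = (1 + 6/7z)/(1 − 1/7z).

Need |R(x)|<1, x<0.
x=-1.66: |R|=0.3418
R=−1: 1+6/7x = −1+1/7x ⇒ -5/7x=2 ⇒ x=2/(-5/7)=-2.8000
Confirm numerically:
  x=-1.622: |R|=0.31686 <1
  x=-1.567: |R|=0.28038 <1
  x=-1.443: |R|=0.19638 <1
  x=-1.329: |R|=0.11694 <1
  x=-3.154: |R|=1.17432 >1
  x=-3.131: |R|=1.16336 >1
So |R|<1 on (-2.8000, 0).

z∈(-2.8000,0).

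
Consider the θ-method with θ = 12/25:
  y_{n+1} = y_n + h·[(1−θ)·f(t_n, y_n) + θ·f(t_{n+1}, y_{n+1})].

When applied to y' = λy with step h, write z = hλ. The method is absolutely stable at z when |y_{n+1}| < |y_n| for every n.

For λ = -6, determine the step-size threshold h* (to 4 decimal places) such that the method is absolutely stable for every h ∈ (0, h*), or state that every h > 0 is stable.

Test eqn y'=λy, z=hλ:
  y_{n+1} = y_n + z·[13/25·y_n + 12/25·y_{n+1}] ⇒ (1 − 12/25z)y_{n+1} = (1 + 13/25z)y_n
  so R(z) = (1 + 13/25z)/(1 − 12/25z).

Solve |R(x)|<1 on ℝ⁻.
x=-1.4: |R|=0.1627
R=−1: 1+13/25x = −1+12/25x ⇒ -1/25x=2 ⇒ x=2/(-1/25)=-50.0000
Confirm numerically:
  x=-47.753: |R|=0.99624 <1
  x=-46.250: |R|=0.99353 <1
  x=-42.806: |R|=0.98664 <1
  x=-50.582: |R|=1.00092 >1
  x=-50.119: |R|=1.00019 >1
So |R|<1 on (-50.0000, 0).

(-50.0000,0); λ=-6 ⇒ h* = (50)/6 = 8.3333.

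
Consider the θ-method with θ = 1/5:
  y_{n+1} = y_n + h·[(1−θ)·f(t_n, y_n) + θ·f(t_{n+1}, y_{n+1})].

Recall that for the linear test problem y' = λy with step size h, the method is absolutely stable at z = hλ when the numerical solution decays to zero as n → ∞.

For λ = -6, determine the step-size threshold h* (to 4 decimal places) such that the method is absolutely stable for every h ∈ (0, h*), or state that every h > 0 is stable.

Set f=λy, z=hλ:
  y_{n+1} = y_n + z·[4/5·y_n + 1/5·y_{n+1}] ⇒ (1 − 1/5z)y_{n+1} = (1 + 4/5z)y_n
  R(z) = (1 + 4/5z)/(1 − 1/5z).

Need |R(x)|<1, x<0.
x=-1.04: |R|=0.1391
R=−1: 1+4/5x = −1+1/5x ⇒ -3/5x=2 ⇒ x=2/(-3/5)=-3.3333
Confirm numerically:
  x=-3.278: |R|=0.97995 <1
  x=-2.444: |R|=0.64159 <1
  x=-1.711: |R|=0.27477 <1
  x=-1.541: |R|=0.17795 <1
  x=-3.715: |R|=1.13138 >1
  x=-3.559: |R|=1.07910 >1
  x=-3.468: |R|=1.04771 >1
Stable set (-3.3333, 0).

(-3.3333,0); λ=-6 ⇒ h* = (10/3)/6 = 0.5556.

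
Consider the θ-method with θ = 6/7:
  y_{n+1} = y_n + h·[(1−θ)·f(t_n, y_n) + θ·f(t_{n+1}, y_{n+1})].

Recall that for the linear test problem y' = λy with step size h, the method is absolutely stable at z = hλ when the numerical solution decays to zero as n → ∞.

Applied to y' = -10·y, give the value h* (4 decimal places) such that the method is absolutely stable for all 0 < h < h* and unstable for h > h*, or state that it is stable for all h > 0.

Test eqn y'=λy, z=hλ:
  y_{n+1} = y_n + z·[1/7·y_n + 6/7·y_{n+1}] ⇒ (1 − 6/7z)y_{n+1} = (1 + 1/7z)y_n
  ⇒ R(z) = (1 + 1/7z)/(1 − 6/7z).

Boundary: |R(x)|=1, x<0.
x=-0.62: |R|=0.5951
x=-2: |R|=0.2632
x=-10: |R|=0.0448
x=-100: |R|=0.1532
θ=6/7≥1/2 ⇒ |1+1/7x|<|1−6/7x| ∀x<0 ⇒ unbounded interval.

(−∞, 0) — no finite endpoint. Any h>0 works for λ=-10.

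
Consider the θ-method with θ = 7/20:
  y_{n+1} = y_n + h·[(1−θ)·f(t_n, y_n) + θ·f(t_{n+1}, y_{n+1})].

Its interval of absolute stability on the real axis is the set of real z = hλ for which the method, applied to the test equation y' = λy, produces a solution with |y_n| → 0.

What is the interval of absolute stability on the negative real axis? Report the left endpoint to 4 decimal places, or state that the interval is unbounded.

(-6.6667, 0).

Set f=λy, z=hλ:
  y_{n+1} = y_n + z·[13/20·y_n + 7/20·y_{n+1}] ⇒ (1 − 7/20z)y_{n+1} = (1 + 13/20z)y_n
  so R(z) = (1 + 13/20z)/(1 − 7/20z).

Need |R(x)|<1, x<0.
x=-1.12: |R|=0.1954
R=−1: 1+13/20x = −1+7/20x ⇒ -3/10x=2 ⇒ x=2/(-3/10)=-6.6667
Confirm numerically:
  x=-5.729: |R|=0.90639 <1
  x=-5.087: |R|=0.82956 <1
  x=-2.844: |R|=0.42528 <1
  x=-7.235: |R|=1.04827 >1
  x=-7.136: |R|=1.04026 >1
So |R|<1 on (-6.6667, 0).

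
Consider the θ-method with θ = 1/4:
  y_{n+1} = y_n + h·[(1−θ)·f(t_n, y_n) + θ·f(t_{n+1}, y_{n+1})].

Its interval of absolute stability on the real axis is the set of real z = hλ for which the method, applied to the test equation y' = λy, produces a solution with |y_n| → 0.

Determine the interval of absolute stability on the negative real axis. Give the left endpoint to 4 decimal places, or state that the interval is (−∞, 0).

Test eqn y'=λy, z=hλ:
  y_{n+1} = y_n + z·[3/4·y_n + 1/4·y_{n+1}] ⇒ (1 − 1/4z)y_{n+1} = (1 + 3/4z)y_n
  ⇒ R(z) = (1 + 3/4z)/(1 − 1/4z).

Solve |R(x)|<1 on ℝ⁻.
x=-1.05: |R|=0.1683
R=−1: 1+3/4x = −1+1/4x ⇒ -1/2x=2 ⇒ x=2/(-1/2)=-4.0000
Confirm numerically:
  x=-3.544: |R|=0.87911 <1
  x=-2.853: |R|=0.66526 <1
  x=-2.255: |R|=0.44205 <1
  x=-1.963: |R|=0.31679 <1
  x=-4.225: |R|=1.05471 >1
  x=-4.122: |R|=1.03004 >1
Stable set (-4.0000, 0).

z∈(-4.0000,0).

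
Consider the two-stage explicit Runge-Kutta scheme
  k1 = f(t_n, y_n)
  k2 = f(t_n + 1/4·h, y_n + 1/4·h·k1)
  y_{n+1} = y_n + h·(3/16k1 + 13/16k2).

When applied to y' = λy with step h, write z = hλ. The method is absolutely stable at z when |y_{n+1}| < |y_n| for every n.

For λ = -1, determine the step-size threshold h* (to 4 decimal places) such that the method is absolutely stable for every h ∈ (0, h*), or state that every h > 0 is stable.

(-4.9231,0); λ=-1 ⇒ h* = (64/13)/1 = 4.9231.

Test eqn y'=λy, z=hλ:
  k1=λy_n ⇒ h·k1=z·y_n;  k2=λ(1+1/4z)y_n ⇒ h·k2=z(1+1/4z)y_n
  y_{n+1}/y_n = 1 + 3/16z + 13/16z(1+1/4z) = 1 + z + 13/64z²
  ⇒ R(z) = 1 + z + 13/64z².

Boundary: |R(x)|=1, x<0.
x=-0.72: |R|=0.3853
R=1: x+13/64x²=0 ⇒ x=−64/13=-4.9231; min R=1−1/(4·13/64)=-0.2308>−1
Confirm numerically:
  x=-3.613: |R|=0.03855 <1
  x=-3.202: |R|=0.11940 <1
  x=-2.986: |R|=0.17490 <1
  x=-5.446: |R|=1.57847 >1
  x=-5.339: |R|=1.45106 >1
  x=-5.291: |R|=1.39542 >1
So |R|<1 on (-4.9231, 0).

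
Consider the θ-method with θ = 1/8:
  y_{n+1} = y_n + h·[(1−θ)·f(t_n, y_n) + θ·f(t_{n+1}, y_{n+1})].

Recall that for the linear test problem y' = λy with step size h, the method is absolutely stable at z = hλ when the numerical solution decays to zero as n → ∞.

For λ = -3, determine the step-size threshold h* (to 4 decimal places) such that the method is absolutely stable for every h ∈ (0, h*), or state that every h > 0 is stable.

Test eqn y'=λy, z=hλ:
  y_{n+1} = y_n + z·[7/8·y_n + 1/8·y_{n+1}] ⇒ (1 − 1/8z)y_{n+1} = (1 + 7/8z)y_n
  so R(z) = (1 + 7/8z)/(1 − 1/8z).

Solve |R(x)|<1 on ℝ⁻.
x=-1.58: |R|=0.3194
R=−1: 1+7/8x = −1+1/8x ⇒ -3/4x=2 ⇒ x=2/(-3/4)=-2.6667
Confirm numerically:
  x=-2.311: |R|=0.79304 <1
  x=-2.142: |R|=0.68961 <1
  x=-1.583: |R|=0.32151 <1
  x=-1.388: |R|=0.18279 <1
  x=-2.822: |R|=1.08612 >1
  x=-2.710: |R|=1.02428 >1
Interval (-2.6667, 0).

(-2.6667,0); λ=-3 ⇒ h* = (8/3)/3 = 0.8889.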